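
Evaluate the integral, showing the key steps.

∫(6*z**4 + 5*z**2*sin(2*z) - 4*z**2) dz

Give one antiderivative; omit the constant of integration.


Step 1. Rewrite: now ∫(-4*z**2) dz + ∫(6*z**4) dz + ∫(5*z**2*sin(2*z)) dz.
Step 2. Evaluate the standard form: now -4*z**3/3 + ∫(6*z**4) dz + ∫(5*z**2*sin(2*z)) dz.
Step 3. Evaluate the standard form: now 6*z**5/5 - 4*z**3/3 + ∫(5*z**2*sin(2*z)) dz.
Step 4. Integrate ∫(5*z**2*sin(2*z)) dz by parts with u = z**2, dv = (5*sin(2*z)) dz, so v = -5*cos(2*z)/2: now 6*z**5/5 - 4*z**3/3 - 5*z**2*cos(2*z)/2 + ∫(5*z*cos(2*z)) dz.
Step 5. Integrate ∫(5*z*cos(2*z)) dz by parts with u = z, dv = (5*cos(2*z)) dz, so v = 5*sin(2*z)/2: now 6*z**5/5 - 4*z**3/3 - 5*z**2*cos(2*z)/2 + 5*z*sin(2*z)/2 + ∫(-5*sin(2*z)/2) dz.
Step 6. Evaluate the standard form: now 6*z**5/5 - 4*z**3/3 - 5*z**2*cos(2*z)/2 + 5*z*sin(2*z)/2 + 5*cos(2*z)/4.
Answer: 6*z**5/5 - 4*z**3/3 - 5*z**2*cos(2*z)/2 + 5*z*sin(2*z)/2 + 5*cos(2*z)/4.


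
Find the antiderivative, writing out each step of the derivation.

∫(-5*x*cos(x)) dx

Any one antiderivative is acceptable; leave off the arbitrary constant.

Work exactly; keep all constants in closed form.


Step 1. Integrate ∫(-5*x*cos(x)) dx by parts with u = x, dv = (-5*cos(x)) dx, so v = -5*sin(x): now -5*x*sin(x) + ∫(5*sin(x)) dx.
Step 2. Evaluate the standard form: now -5*x*sin(x) - 5*cos(x).
Answer: -5*x*sin(x) - 5*cos(x).


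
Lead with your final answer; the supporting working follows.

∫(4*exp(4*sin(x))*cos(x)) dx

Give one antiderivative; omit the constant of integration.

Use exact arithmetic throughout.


The answer is exp(4*sin(x)).
Step 1. Substitute u = sin(x), turning ∫(4*exp(4*sin(x))*cos(x)) dx into ∫(4*exp(4*u)) du: now ∫(4*exp(4*u)) du.
Step 2. Evaluate the standard form: now exp(4*u).
Step 3. Substitute back u = sin(x): now exp(4*sin(x)).
Answer: exp(4*sin(x)).


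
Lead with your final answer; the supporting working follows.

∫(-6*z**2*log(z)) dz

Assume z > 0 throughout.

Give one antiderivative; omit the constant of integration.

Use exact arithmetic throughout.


The answer is -2*z**3*log(z) + 2*z**3/3.
Step 1. Integrate ∫(-6*z**2*log(z)) dz by parts with u = log(z), dv = (-6*z**2) dz, so v = -2*z**3 [assuming z > 0]: now -2*z**3*log(z) + ∫(2*z**2) dz.
Step 2. Evaluate the standard form: now -2*z**3*log(z) + 2*z**3/3.
Answer: -2*z**3*log(z) + 2*z**3/3.


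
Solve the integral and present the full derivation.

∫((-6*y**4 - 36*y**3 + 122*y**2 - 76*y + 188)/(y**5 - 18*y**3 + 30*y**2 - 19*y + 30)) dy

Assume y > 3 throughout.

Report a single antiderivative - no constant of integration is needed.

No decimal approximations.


Step 1. Decompose ∫((-6*y**4 - 36*y**3 + 122*y**2 - 76*y + 188)/(y**5 - 18*y**3 + 30*y**2 - 19*y + 30)) dy by partial fractions, (-6*y**4 - 36*y**3 + 122*y**2 - 76*y + 188)/(y**5 - 18*y**3 + 30*y**2 - 19*y + 30) = 2/(y**2 + 1) + 3/(y + 5) - 4/(y - 2) - 5/(y - 3): now ∫(-5/(y - 3)) dy + ∫(-4/(y - 2)) dy + ∫(3/(y + 5)) dy + ∫(2/(y**2 + 1)) dy.
Step 2. Evaluate the standard form [assuming y > -5]: now 3*log(y + 5) + ∫(-5/(y - 3)) dy + ∫(-4/(y - 2)) dy + ∫(2/(y**2 + 1)) dy.
Step 3. Evaluate the standard form [assuming y > 2]: now -4*log(y - 2) + 3*log(y + 5) + ∫(-5/(y - 3)) dy + ∫(2/(y**2 + 1)) dy.
Step 4. Evaluate the standard form [assuming y > 3]: now -5*log(y - 3) - 4*log(y - 2) + 3*log(y + 5) + ∫(2/(y**2 + 1)) dy.
Step 5. Evaluate the standard form: now -5*log(y - 3) - 4*log(y - 2) + 3*log(y + 5) + 2*atan(y).
Answer: -5*log(y - 3) - 4*log(y - 2) + 3*log(y + 5) + 2*atan(y).


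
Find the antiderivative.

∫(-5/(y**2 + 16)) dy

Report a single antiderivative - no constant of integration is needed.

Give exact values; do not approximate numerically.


Answer: -5*atan(y/4)/4.


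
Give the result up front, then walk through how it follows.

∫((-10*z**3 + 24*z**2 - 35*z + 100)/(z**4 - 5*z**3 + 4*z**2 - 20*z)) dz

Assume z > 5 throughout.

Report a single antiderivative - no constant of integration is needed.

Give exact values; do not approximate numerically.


The answer is -5*log(z) - 5*log(z - 5) - atan(z/2)/2.
Step 1. Decompose ∫((-10*z**3 + 24*z**2 - 35*z + 100)/(z**4 - 5*z**3 + 4*z**2 - 20*z)) dz by partial fractions, (-10*z**3 + 24*z**2 - 35*z + 100)/(z**4 - 5*z**3 + 4*z**2 - 20*z) = -1/(z**2 + 4) - 5/(z - 5) - 5/z: now ∫(-5/z) dz + ∫(-5/(z - 5)) dz + ∫(-1/(z**2 + 4)) dz.
Step 2. Evaluate the standard form [assuming z > 5]: now -5*log(z - 5) + ∫(-5/z) dz + ∫(-1/(z**2 + 4)) dz.
Step 3. Evaluate the standard form [assuming z > 0]: now -5*log(z) - 5*log(z - 5) + ∫(-1/(z**2 + 4)) dz.
Step 4. Evaluate the standard form: now -5*log(z) - 5*log(z - 5) - atan(z/2)/2.
Answer: -5*log(z) - 5*log(z - 5) - atan(z/2)/2.


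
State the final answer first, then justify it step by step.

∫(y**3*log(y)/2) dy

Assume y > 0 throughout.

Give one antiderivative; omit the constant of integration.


The answer is y**4*log(y)/8 - y**4/32.
Step 1. Integrate ∫(y**3*log(y)/2) dy by parts with u = log(y), dv = (y**3/2) dy, so v = y**4/8 [assuming y > 0]: now y**4*log(y)/8 + ∫(-y**3/8) dy.
Step 2. Evaluate the standard form: now y**4*log(y)/8 - y**4/32.
Answer: y**4*log(y)/8 - y**4/32.


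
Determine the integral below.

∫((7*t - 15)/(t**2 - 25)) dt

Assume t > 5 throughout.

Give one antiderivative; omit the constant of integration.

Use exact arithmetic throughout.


Answer: 2*log(t - 5) + 5*log(t + 5).


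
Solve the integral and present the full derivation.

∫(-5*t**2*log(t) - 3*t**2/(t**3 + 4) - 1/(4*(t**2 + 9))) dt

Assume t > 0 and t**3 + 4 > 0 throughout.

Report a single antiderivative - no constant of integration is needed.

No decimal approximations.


Step 1. Rewrite: now ∫(-3*t**2/(t**3 + 4)) dt + ∫(-5*t**2*log(t)) dt + ∫(-1/(4*(t**2 + 9))) dt.
Step 2. Substitute u = t**3 + 4, turning ∫(-3*t**2/(t**3 + 4)) dt into ∫(-1/u) du: now ∫(-1/u) du + ∫(-5*t**2*log(t)) dt + ∫(-1/(4*(t**2 + 9))) dt.
Step 3. Evaluate the standard form [assuming u > 0]: now -log(u) + ∫(-5*t**2*log(t)) dt + ∫(-1/(4*(t**2 + 9))) dt.
Step 4. Substitute back u = t**3 + 4: now -log(t**3 + 4) + ∫(-5*t**2*log(t)) dt + ∫(-1/(4*(t**2 + 9))) dt.
Step 5. Integrate ∫(-5*t**2*log(t)) dt by parts with u = log(t), dv = (-5*t**2) dt, so v = -5*t**3/3 [assuming t > 0]: now -5*t**3*log(t)/3 - log(t**3 + 4) + ∫(5*t**2/3) dt + ∫(-1/(4*(t**2 + 9))) dt.
Step 6. Evaluate the standard form: now -5*t**3*log(t)/3 + 5*t**3/9 - log(t**3 + 4) + ∫(-1/(4*(t**2 + 9))) dt.
Step 7. Evaluate the standard form: now -5*t**3*log(t)/3 + 5*t**3/9 - log(t**3 + 4) - atan(t/3)/12.
Answer: -5*t**3*log(t)/3 + 5*t**3/9 - log(t**3 + 4) - atan(t/3)/12.


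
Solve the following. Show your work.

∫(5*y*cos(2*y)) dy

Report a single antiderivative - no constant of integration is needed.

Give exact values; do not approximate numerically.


Step 1. Integrate ∫(5*y*cos(2*y)) dy by parts with u = y, dv = (5*cos(2*y)) dy, so v = 5*sin(2*y)/2: now 5*y*sin(2*y)/2 + ∫(-5*sin(2*y)/2) dy.
Step 2. Evaluate the standard form: now 5*y*sin(2*y)/2 + 5*cos(2*y)/4.
Answer: 5*y*sin(2*y)/2 + 5*cos(2*y)/4.


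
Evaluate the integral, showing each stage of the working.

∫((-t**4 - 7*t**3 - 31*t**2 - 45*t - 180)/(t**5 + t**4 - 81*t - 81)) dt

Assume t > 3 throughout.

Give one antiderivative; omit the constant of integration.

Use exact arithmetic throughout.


Step 1. Decompose ∫((-t**4 - 7*t**3 - 31*t**2 - 45*t - 180)/(t**5 + t**4 - 81*t - 81)) dt by partial fractions, (-t**4 - 7*t**3 - 31*t**2 - 45*t - 180)/(t**5 + t**4 - 81*t - 81) = -1/(t**2 + 9) - 1/(t + 3) + 2/(t + 1) - 2/(t - 3): now ∫(-2/(t - 3)) dt + ∫(2/(t + 1)) dt + ∫(-1/(t + 3)) dt + ∫(-1/(t**2 + 9)) dt.
Step 2. Evaluate the standard form [assuming t > 3]: now -2*log(t - 3) + ∫(2/(t + 1)) dt + ∫(-1/(t + 3)) dt + ∫(-1/(t**2 + 9)) dt.
Step 3. Evaluate the standard form [assuming t > -1]: now -2*log(t - 3) + 2*log(t + 1) + ∫(-1/(t + 3)) dt + ∫(-1/(t**2 + 9)) dt.
Step 4. Evaluate the standard form [assuming t > -3]: now -2*log(t - 3) + 2*log(t + 1) - log(t + 3) + ∫(-1/(t**2 + 9)) dt.
Step 5. Evaluate the standard form: now -2*log(t - 3) + 2*log(t + 1) - log(t + 3) - atan(t/3)/3.
Answer: -2*log(t - 3) + 2*log(t + 1) - log(t + 3) - atan(t/3)/3.


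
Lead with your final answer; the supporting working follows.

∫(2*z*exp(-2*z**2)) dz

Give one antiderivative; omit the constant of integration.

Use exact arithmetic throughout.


The answer is -exp(-2*z**2)/2.
Step 1. Substitute u = z**2, turning ∫(2*z*exp(-2*z**2)) dz into ∫(exp(-2*u)) du: now ∫(exp(-2*u)) du.
Step 2. Evaluate the standard form: now -exp(-2*u)/2.
Step 3. Substitute back u = z**2: now -exp(-2*z**2)/2.
Answer: -exp(-2*z**2)/2.


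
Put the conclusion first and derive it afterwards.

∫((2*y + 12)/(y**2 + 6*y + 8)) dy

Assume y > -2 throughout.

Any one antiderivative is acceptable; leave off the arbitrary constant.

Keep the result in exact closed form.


The answer is 4*log(y + 2) - 2*log(y + 4).
Step 1. Decompose ∫((2*y + 12)/(y**2 + 6*y + 8)) dy by partial fractions, (2*y + 12)/(y**2 + 6*y + 8) = -2/(y + 4) + 4/(y + 2): now ∫(4/(y + 2)) dy + ∫(-2/(y + 4)) dy.
Step 2. Evaluate the standard form [assuming y > -4]: now -2*log(y + 4) + ∫(4/(y + 2)) dy.
Step 3. Evaluate the standard form [assuming y > -2]: now 4*log(y + 2) - 2*log(y + 4).
Answer: 4*log(y + 2) - 2*log(y + 4).


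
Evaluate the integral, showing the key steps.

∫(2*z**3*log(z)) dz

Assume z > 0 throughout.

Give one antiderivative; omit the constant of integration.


Step 1. Integrate ∫(2*z**3*log(z)) dz by parts with u = log(z), dv = (2*z**3) dz, so v = z**4/2 [assuming z > 0]: now z**4*log(z)/2 + ∫(-z**3/2) dz.
Step 2. Evaluate the standard form: now z**4*log(z)/2 - z**4/8.
Answer: z**4*log(z)/2 - z**4/8.


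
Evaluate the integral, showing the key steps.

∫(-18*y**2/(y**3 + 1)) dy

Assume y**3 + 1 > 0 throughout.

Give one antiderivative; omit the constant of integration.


Step 1. Substitute u = y**3 + 1, turning ∫(-18*y**2/(y**3 + 1)) dy into ∫(-6/u) du: now ∫(-6/u) du.
Step 2. Evaluate the standard form [assuming u > 0]: now -6*log(u).
Step 3. Substitute back u = y**3 + 1: now -6*log(y**3 + 1).
Answer: -6*log(y**3 + 1).


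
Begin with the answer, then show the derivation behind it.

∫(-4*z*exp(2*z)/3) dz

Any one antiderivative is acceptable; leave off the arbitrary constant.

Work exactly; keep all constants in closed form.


The answer is -2*z*exp(2*z)/3 + exp(2*z)/3.
Step 1. Integrate ∫(-4*z*exp(2*z)/3) dz by parts with u = z, dv = (-4*exp(2*z)/3) dz, so v = -2*exp(2*z)/3: now -2*z*exp(2*z)/3 + ∫(2*exp(2*z)/3) dz.
Step 2. Evaluate the standard form: now -2*z*exp(2*z)/3 + exp(2*z)/3.
Answer: -2*z*exp(2*z)/3 + exp(2*z)/3.


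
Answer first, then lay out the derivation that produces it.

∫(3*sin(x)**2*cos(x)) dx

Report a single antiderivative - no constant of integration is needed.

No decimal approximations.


The answer is sin(x)**3.
Step 1. Substitute u = sin(x), turning ∫(3*sin(x)**2*cos(x)) dx into ∫(3*u**2) du: now ∫(3*u**2) du.
Step 2. Evaluate the standard form: now u**3.
Step 3. Substitute back u = sin(x): now sin(x)**3.
Answer: sin(x)**3.


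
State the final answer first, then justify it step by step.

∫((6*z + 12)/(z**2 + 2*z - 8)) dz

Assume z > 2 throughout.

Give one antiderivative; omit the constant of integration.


The answer is 4*log(z - 2) + 2*log(z + 4).
Step 1. Decompose ∫((6*z + 12)/(z**2 + 2*z - 8)) dz by partial fractions, (6*z + 12)/(z**2 + 2*z - 8) = 2/(z + 4) + 4/(z - 2): now ∫(4/(z - 2)) dz + ∫(2/(z + 4)) dz.
Step 2. Evaluate the standard form [assuming z > -4]: now 2*log(z + 4) + ∫(4/(z - 2)) dz.
Step 3. Evaluate the standard form [assuming z > 2]: now 4*log(z - 2) + 2*log(z + 4).
Answer: 4*log(z - 2) + 2*log(z + 4).


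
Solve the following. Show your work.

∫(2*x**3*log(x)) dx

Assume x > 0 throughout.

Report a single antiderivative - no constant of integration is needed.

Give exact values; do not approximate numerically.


Step 1. Integrate ∫(2*x**3*log(x)) dx by parts with u = log(x), dv = (2*x**3) dx, so v = x**4/2 [assuming x > 0]: now x**4*log(x)/2 + ∫(-x**3/2) dx.
Step 2. Evaluate the standard form: now x**4*log(x)/2 - x**4/8.
Answer: x**4*log(x)/2 - x**4/8.


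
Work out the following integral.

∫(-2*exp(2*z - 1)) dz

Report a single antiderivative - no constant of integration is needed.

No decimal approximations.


Answer: -exp(2*z - 1).


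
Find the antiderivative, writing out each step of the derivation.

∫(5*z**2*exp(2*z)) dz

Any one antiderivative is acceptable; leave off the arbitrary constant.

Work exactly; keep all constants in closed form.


Step 1. Integrate ∫(5*z**2*exp(2*z)) dz by parts with u = z**2, dv = (5*exp(2*z)) dz, so v = 5*exp(2*z)/2: now 5*z**2*exp(2*z)/2 + ∫(-5*z*exp(2*z)) dz.
Step 2. Integrate ∫(-5*z*exp(2*z)) dz by parts with u = z, dv = (-5*exp(2*z)) dz, so v = -5*exp(2*z)/2: now 5*z**2*exp(2*z)/2 - 5*z*exp(2*z)/2 + ∫(5*exp(2*z)/2) dz.
Step 3. Evaluate the standard form: now 5*z**2*exp(2*z)/2 - 5*z*exp(2*z)/2 + 5*exp(2*z)/4.
Answer: 5*z**2*exp(2*z)/2 - 5*z*exp(2*z)/2 + 5*exp(2*z)/4.


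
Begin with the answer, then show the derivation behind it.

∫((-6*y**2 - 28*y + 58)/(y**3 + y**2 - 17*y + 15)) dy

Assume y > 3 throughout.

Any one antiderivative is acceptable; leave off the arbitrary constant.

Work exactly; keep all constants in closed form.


The answer is -5*log(y - 3) - 2*log(y - 1) + log(y + 5).
Step 1. Decompose ∫((-6*y**2 - 28*y + 58)/(y**3 + y**2 - 17*y + 15)) dy by partial fractions, (-6*y**2 - 28*y + 58)/(y**3 + y**2 - 17*y + 15) = 1/(y + 5) - 2/(y - 1) - 5/(y - 3): now ∫(-5/(y - 3)) dy + ∫(-2/(y - 1)) dy + ∫(1/(y + 5)) dy.
Step 2. Evaluate the standard form [assuming y > -5]: now log(y + 5) + ∫(-5/(y - 3)) dy + ∫(-2/(y - 1)) dy.
Step 3. Evaluate the standard form [assuming y > 1]: now -2*log(y - 1) + log(y + 5) + ∫(-5/(y - 3)) dy.
Step 4. Evaluate the standard form [assuming y > 3]: now -5*log(y - 3) - 2*log(y - 1) + log(y + 5).
Answer: -5*log(y - 3) - 2*log(y - 1) + log(y + 5).


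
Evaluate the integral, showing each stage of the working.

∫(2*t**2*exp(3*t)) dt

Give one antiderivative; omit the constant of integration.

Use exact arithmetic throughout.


Step 1. Integrate ∫(2*t**2*exp(3*t)) dt by parts with u = t**2, dv = (2*exp(3*t)) dt, so v = 2*exp(3*t)/3: now 2*t**2*exp(3*t)/3 + ∫(-4*t*exp(3*t)/3) dt.
Step 2. Integrate ∫(-4*t*exp(3*t)/3) dt by parts with u = t, dv = (-4*exp(3*t)/3) dt, so v = -4*exp(3*t)/9: now 2*t**2*exp(3*t)/3 - 4*t*exp(3*t)/9 + ∫(4*exp(3*t)/9) dt.
Step 3. Evaluate the standard form: now 2*t**2*exp(3*t)/3 - 4*t*exp(3*t)/9 + 4*exp(3*t)/27.
Answer: 2*t**2*exp(3*t)/3 - 4*t*exp(3*t)/9 + 4*exp(3*t)/27.


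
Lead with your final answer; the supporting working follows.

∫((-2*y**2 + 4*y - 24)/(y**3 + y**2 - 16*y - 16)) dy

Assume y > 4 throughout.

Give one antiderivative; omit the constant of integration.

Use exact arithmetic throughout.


The answer is -log(y - 4) + 2*log(y + 1) - 3*log(y + 4).
Step 1. Decompose ∫((-2*y**2 + 4*y - 24)/(y**3 + y**2 - 16*y - 16)) dy by partial fractions, (-2*y**2 + 4*y - 24)/(y**3 + y**2 - 16*y - 16) = -3/(y + 4) + 2/(y + 1) - 1/(y - 4): now ∫(-1/(y - 4)) dy + ∫(2/(y + 1)) dy + ∫(-3/(y + 4)) dy.
Step 2. Evaluate the standard form [assuming y > 4]: now -log(y - 4) + ∫(2/(y + 1)) dy + ∫(-3/(y + 4)) dy.
Step 3. Evaluate the standard form [assuming y > -1]: now -log(y - 4) + 2*log(y + 1) + ∫(-3/(y + 4)) dy.
Step 4. Evaluate the standard form [assuming y > -4]: now -log(y - 4) + 2*log(y + 1) - 3*log(y + 4).
Answer: -log(y - 4) + 2*log(y + 1) - 3*log(y + 4).


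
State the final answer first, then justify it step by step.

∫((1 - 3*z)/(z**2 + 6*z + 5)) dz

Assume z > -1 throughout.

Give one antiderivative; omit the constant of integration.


The answer is log(z + 1) - 4*log(z + 5).
Step 1. Decompose ∫((1 - 3*z)/(z**2 + 6*z + 5)) dz by partial fractions, (1 - 3*z)/(z**2 + 6*z + 5) = -4/(z + 5) + 1/(z + 1): now ∫(1/(z + 1)) dz + ∫(-4/(z + 5)) dz.
Step 2. Evaluate the standard form [assuming z > -1]: now log(z + 1) + ∫(-4/(z + 5)) dz.
Step 3. Evaluate the standard form [assuming z > -5]: now log(z + 1) - 4*log(z + 5).
Answer: log(z + 1) - 4*log(z + 5).


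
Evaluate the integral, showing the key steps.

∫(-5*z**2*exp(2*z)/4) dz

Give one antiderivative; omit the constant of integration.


Step 1. Integrate ∫(-5*z**2*exp(2*z)/4) dz by parts with u = z**2, dv = (-5*exp(2*z)/4) dz, so v = -5*exp(2*z)/8: now -5*z**2*exp(2*z)/8 + ∫(5*z*exp(2*z)/4) dz.
Step 2. Integrate ∫(5*z*exp(2*z)/4) dz by parts with u = z, dv = (5*exp(2*z)/4) dz, so v = 5*exp(2*z)/8: now -5*z**2*exp(2*z)/8 + 5*z*exp(2*z)/8 + ∫(-5*exp(2*z)/8) dz.
Step 3. Evaluate the standard form: now -5*z**2*exp(2*z)/8 + 5*z*exp(2*z)/8 - 5*exp(2*z)/16.
Answer: -5*z**2*exp(2*z)/8 + 5*z*exp(2*z)/8 - 5*exp(2*z)/16.


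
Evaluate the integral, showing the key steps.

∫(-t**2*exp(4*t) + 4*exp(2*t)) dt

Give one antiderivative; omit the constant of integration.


Step 1. Rewrite: now ∫(-t**2*exp(4*t)) dt + ∫(4*exp(2*t)) dt.
Step 2. Evaluate the standard form: now 2*exp(2*t) + ∫(-t**2*exp(4*t)) dt.
Step 3. Integrate ∫(-t**2*exp(4*t)) dt by parts with u = t**2, dv = (-exp(4*t)) dt, so v = -exp(4*t)/4: now -t**2*exp(4*t)/4 + 2*exp(2*t) + ∫(t*exp(4*t)/2) dt.
Step 4. Integrate ∫(t*exp(4*t)/2) dt by parts with u = t, dv = (exp(4*t)/2) dt, so v = exp(4*t)/8: now -t**2*exp(4*t)/4 + t*exp(4*t)/8 + 2*exp(2*t) + ∫(-exp(4*t)/8) dt.
Step 5. Evaluate the standard form: now -t**2*exp(4*t)/4 + t*exp(4*t)/8 - exp(4*t)/32 + 2*exp(2*t).
Answer: -t**2*exp(4*t)/4 + t*exp(4*t)/8 - exp(4*t)/32 + 2*exp(2*t).


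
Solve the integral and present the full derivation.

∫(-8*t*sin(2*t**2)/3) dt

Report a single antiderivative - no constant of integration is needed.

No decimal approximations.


Step 1. Substitute u = t**2, turning ∫(-8*t*sin(2*t**2)/3) dt into ∫(-4*sin(2*u)/3) du: now ∫(-4*sin(2*u)/3) du.
Step 2. Evaluate the standard form: now 2*cos(2*u)/3.
Step 3. Substitute back u = t**2: now 2*cos(2*t**2)/3.
Answer: 2*cos(2*t**2)/3.


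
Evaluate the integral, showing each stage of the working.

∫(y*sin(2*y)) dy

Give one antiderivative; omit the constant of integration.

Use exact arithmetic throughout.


Step 1. Integrate ∫(y*sin(2*y)) dy by parts with u = y, dv = (sin(2*y)) dy, so v = -cos(2*y)/2: now -y*cos(2*y)/2 + ∫(cos(2*y)/2) dy.
Step 2. Evaluate the standard form: now -y*cos(2*y)/2 + sin(2*y)/4.
Answer: -y*cos(2*y)/2 + sin(2*y)/4.


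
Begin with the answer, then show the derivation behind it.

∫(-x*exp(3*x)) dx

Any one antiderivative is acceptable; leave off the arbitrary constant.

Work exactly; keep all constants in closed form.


The answer is -x*exp(3*x)/3 + exp(3*x)/9.
Step 1. Integrate ∫(-x*exp(3*x)) dx by parts with u = x, dv = (-exp(3*x)) dx, so v = -exp(3*x)/3: now -x*exp(3*x)/3 + ∫(exp(3*x)/3) dx.
Step 2. Evaluate the standard form: now -x*exp(3*x)/3 + exp(3*x)/9.
Answer: -x*exp(3*x)/3 + exp(3*x)/9.


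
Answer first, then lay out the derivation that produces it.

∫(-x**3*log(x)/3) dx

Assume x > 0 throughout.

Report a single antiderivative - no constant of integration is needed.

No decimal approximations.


The answer is -x**4*log(x)/12 + x**4/48.
Step 1. Integrate ∫(-x**3*log(x)/3) dx by parts with u = log(x), dv = (-x**3/3) dx, so v = -x**4/12 [assuming x > 0]: now -x**4*log(x)/12 + ∫(x**3/12) dx.
Step 2. Evaluate the standard form: now -x**4*log(x)/12 + x**4/48.
Answer: -x**4*log(x)/12 + x**4/48.


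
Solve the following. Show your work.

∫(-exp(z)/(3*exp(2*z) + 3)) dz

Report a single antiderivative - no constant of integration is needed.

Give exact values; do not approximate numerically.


Step 1. Substitute u = exp(z), turning ∫(-exp(z)/(3*exp(2*z) + 3)) dz into ∫(-1/(3*(u**2 + 1))) du: now ∫(-1/(3*(u**2 + 1))) du.
Step 2. Evaluate the standard form: now -atan(u)/3.
Step 3. Substitute back u = exp(z): now -atan(exp(z))/3.
Answer: -atan(exp(z))/3.


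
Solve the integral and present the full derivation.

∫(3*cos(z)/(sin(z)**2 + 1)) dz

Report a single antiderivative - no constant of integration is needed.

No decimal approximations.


Step 1. Substitute u = sin(z), turning ∫(3*cos(z)/(sin(z)**2 + 1)) dz into ∫(3/(u**2 + 1)) du: now ∫(3/(u**2 + 1)) du.
Step 2. Evaluate the standard form: now 3*atan(u).
Step 3. Substitute back u = sin(z): now 3*atan(sin(z)).
Answer: 3*atan(sin(z)).


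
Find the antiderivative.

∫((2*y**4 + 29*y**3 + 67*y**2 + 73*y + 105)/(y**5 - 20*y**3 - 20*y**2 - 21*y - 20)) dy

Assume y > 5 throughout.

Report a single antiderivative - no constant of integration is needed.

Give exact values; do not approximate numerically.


Answer: 5*log(y - 5) - 2*log(y + 1) - log(y + 4) - 2*atan(y).


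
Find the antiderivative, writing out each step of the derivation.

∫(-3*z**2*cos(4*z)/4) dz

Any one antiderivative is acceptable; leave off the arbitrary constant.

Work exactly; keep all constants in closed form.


Step 1. Integrate ∫(-3*z**2*cos(4*z)/4) dz by parts with u = z**2, dv = (-3*cos(4*z)/4) dz, so v = -3*sin(4*z)/16: now -3*z**2*sin(4*z)/16 + ∫(3*z*sin(4*z)/8) dz.
Step 2. Integrate ∫(3*z*sin(4*z)/8) dz by parts with u = z, dv = (3*sin(4*z)/8) dz, so v = -3*cos(4*z)/32: now -3*z**2*sin(4*z)/16 - 3*z*cos(4*z)/32 + ∫(3*cos(4*z)/32) dz.
Step 3. Evaluate the standard form: now -3*z**2*sin(4*z)/16 - 3*z*cos(4*z)/32 + 3*sin(4*z)/128.
Answer: -3*z**2*sin(4*z)/16 - 3*z*cos(4*z)/32 + 3*sin(4*z)/128.


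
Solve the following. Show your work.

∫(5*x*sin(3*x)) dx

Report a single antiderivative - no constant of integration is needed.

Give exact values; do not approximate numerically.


Step 1. Integrate ∫(5*x*sin(3*x)) dx by parts with u = x, dv = (5*sin(3*x)) dx, so v = -5*cos(3*x)/3: now -5*x*cos(3*x)/3 + ∫(5*cos(3*x)/3) dx.
Step 2. Evaluate the standard form: now -5*x*cos(3*x)/3 + 5*sin(3*x)/9.
Answer: -5*x*cos(3*x)/3 + 5*sin(3*x)/9.


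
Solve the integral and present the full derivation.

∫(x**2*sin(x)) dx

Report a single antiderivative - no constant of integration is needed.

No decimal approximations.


Step 1. Integrate ∫(x**2*sin(x)) dx by parts with u = x**2, dv = (sin(x)) dx, so v = -cos(x): now -x**2*cos(x) + ∫(2*x*cos(x)) dx.
Step 2. Integrate ∫(2*x*cos(x)) dx by parts with u = x, dv = (2*cos(x)) dx, so v = 2*sin(x): now -x**2*cos(x) + 2*x*sin(x) + ∫(-2*sin(x)) dx.
Step 3. Evaluate the standard form: now -x**2*cos(x) + 2*x*sin(x) + 2*cos(x).
Answer: -x**2*cos(x) + 2*x*sin(x) + 2*cos(x).


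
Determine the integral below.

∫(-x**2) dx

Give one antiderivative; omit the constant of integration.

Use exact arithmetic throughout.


Answer: -x**3/3.


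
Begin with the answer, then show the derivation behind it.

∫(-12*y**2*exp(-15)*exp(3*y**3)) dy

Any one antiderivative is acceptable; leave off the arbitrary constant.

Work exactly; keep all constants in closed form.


The answer is -4*exp(3*y**3 - 15)/3.
Step 1. Substitute u = y**3 - 5, turning ∫(-12*y**2*exp(-15)*exp(3*y**3)) dy into ∫(-4*exp(3*u)) du: now ∫(-4*exp(3*u)) du.
Step 2. Evaluate the standard form: now -4*exp(3*u)/3.
Step 3. Substitute back u = y**3 - 5: now -4*exp(3*y**3 - 15)/3.
Answer: -4*exp(3*y**3 - 15)/3.


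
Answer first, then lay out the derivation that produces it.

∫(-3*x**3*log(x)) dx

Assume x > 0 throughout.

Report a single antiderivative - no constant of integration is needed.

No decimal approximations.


The answer is -3*x**4*log(x)/4 + 3*x**4/16.
Step 1. Integrate ∫(-3*x**3*log(x)) dx by parts with u = log(x), dv = (-3*x**3) dx, so v = -3*x**4/4 [assuming x > 0]: now -3*x**4*log(x)/4 + ∫(3*x**3/4) dx.
Step 2. Evaluate the standard form: now -3*x**4*log(x)/4 + 3*x**4/16.
Answer: -3*x**4*log(x)/4 + 3*x**4/16.


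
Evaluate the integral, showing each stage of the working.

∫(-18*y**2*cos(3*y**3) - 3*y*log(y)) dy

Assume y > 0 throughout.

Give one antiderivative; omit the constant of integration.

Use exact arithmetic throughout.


Step 1. Rewrite: now ∫(-3*y*log(y)) dy + ∫(-18*y**2*cos(3*y**3)) dy.
Step 2. Substitute u = y**3, turning ∫(-18*y**2*cos(3*y**3)) dy into ∫(-6*cos(3*u)) du: now ∫(-3*y*log(y)) dy + ∫(-6*cos(3*u)) du.
Step 3. Evaluate the standard form: now -2*sin(3*u) + ∫(-3*y*log(y)) dy.
Step 4. Substitute back u = y**3: now -2*sin(3*y**3) + ∫(-3*y*log(y)) dy.
Step 5. Integrate ∫(-3*y*log(y)) dy by parts with u = log(y), dv = (-3*y) dy, so v = -3*y**2/2 [assuming y > 0]: now -3*y**2*log(y)/2 - 2*sin(3*y**3) + ∫(3*y/2) dy.
Step 6. Evaluate the standard form: now -3*y**2*log(y)/2 + 3*y**2/4 - 2*sin(3*y**3).
Answer: -3*y**2*log(y)/2 + 3*y**2/4 - 2*sin(3*y**3).


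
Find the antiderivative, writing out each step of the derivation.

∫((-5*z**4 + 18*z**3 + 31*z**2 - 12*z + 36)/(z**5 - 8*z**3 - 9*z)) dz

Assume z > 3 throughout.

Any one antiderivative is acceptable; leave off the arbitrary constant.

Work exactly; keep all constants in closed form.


Step 1. Decompose ∫((-5*z**4 + 18*z**3 + 31*z**2 - 12*z + 36)/(z**5 - 8*z**3 - 9*z)) dz by partial fractions, (-5*z**4 + 18*z**3 + 31*z**2 - 12*z + 36)/(z**5 - 8*z**3 - 9*z) = 3/(z**2 + 1) - 3/(z + 3) + 2/(z - 3) - 4/z: now ∫(-4/z) dz + ∫(2/(z - 3)) dz + ∫(-3/(z + 3)) dz + ∫(3/(z**2 + 1)) dz.
Step 2. Evaluate the standard form [assuming z > 0]: now -4*log(z) + ∫(2/(z - 3)) dz + ∫(-3/(z + 3)) dz + ∫(3/(z**2 + 1)) dz.
Step 3. Evaluate the standard form [assuming z > -3]: now -4*log(z) - 3*log(z + 3) + ∫(2/(z - 3)) dz + ∫(3/(z**2 + 1)) dz.
Step 4. Evaluate the standard form [assuming z > 3]: now -4*log(z) + 2*log(z - 3) - 3*log(z + 3) + ∫(3/(z**2 + 1)) dz.
Step 5. Evaluate the standard form: now -4*log(z) + 2*log(z - 3) - 3*log(z + 3) + 3*atan(z).
Answer: -4*log(z) + 2*log(z - 3) - 3*log(z + 3) + 3*atan(z).


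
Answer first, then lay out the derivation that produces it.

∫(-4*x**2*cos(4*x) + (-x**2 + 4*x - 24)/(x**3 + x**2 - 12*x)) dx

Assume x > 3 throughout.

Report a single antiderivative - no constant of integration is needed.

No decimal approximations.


The answer is -x**2*sin(4*x) - x*cos(4*x)/2 + 2*log(x) - log(x - 3) - 2*log(x + 4) + sin(4*x)/8.
Step 1. Rewrite: now ∫(-4*x**2*cos(4*x)) dx + ∫((-x**2 + 4*x - 24)/(x**3 + x**2 - 12*x)) dx.
Step 2. Decompose ∫((-x**2 + 4*x - 24)/(x**3 + x**2 - 12*x)) dx by partial fractions, (-x**2 + 4*x - 24)/(x**3 + x**2 - 12*x) = -2/(x + 4) - 1/(x - 3) + 2/x: now ∫(2/x) dx + ∫(-4*x**2*cos(4*x)) dx + ∫(-1/(x - 3)) dx + ∫(-2/(x + 4)) dx.
Step 3. Evaluate the standard form [assuming x > 0]: now 2*log(x) + ∫(-4*x**2*cos(4*x)) dx + ∫(-1/(x - 3)) dx + ∫(-2/(x + 4)) dx.
Step 4. Evaluate the standard form [assuming x > -4]: now 2*log(x) - 2*log(x + 4) + ∫(-4*x**2*cos(4*x)) dx + ∫(-1/(x - 3)) dx.
Step 5. Evaluate the standard form [assuming x > 3]: now 2*log(x) - log(x - 3) - 2*log(x + 4) + ∫(-4*x**2*cos(4*x)) dx.
Step 6. Integrate ∫(-4*x**2*cos(4*x)) dx by parts with u = x**2, dv = (-4*cos(4*x)) dx, so v = -sin(4*x): now -x**2*sin(4*x) + 2*log(x) - log(x - 3) - 2*log(x + 4) + ∫(2*x*sin(4*x)) dx.
Step 7. Integrate ∫(2*x*sin(4*x)) dx by parts with u = x, dv = (2*sin(4*x)) dx, so v = -cos(4*x)/2: now -x**2*sin(4*x) - x*cos(4*x)/2 + 2*log(x) - log(x - 3) - 2*log(x + 4) + ∫(cos(4*x)/2) dx.
Step 8. Evaluate the standard form: now -x**2*sin(4*x) - x*cos(4*x)/2 + 2*log(x) - log(x - 3) - 2*log(x + 4) + sin(4*x)/8.
Answer: -x**2*sin(4*x) - x*cos(4*x)/2 + 2*log(x) - log(x - 3) - 2*log(x + 4) + sin(4*x)/8.


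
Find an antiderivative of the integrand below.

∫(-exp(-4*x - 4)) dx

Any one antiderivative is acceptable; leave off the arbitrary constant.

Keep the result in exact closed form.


Answer: exp(-4*x - 4)/4.


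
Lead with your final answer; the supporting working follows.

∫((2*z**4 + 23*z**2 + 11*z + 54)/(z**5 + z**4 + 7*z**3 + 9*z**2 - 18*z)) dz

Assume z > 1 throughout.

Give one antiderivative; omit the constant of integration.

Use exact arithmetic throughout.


The answer is -3*log(z) + 3*log(z - 1) + 2*log(z + 2) - atan(z/3)/3.
Step 1. Decompose ∫((2*z**4 + 23*z**2 + 11*z + 54)/(z**5 + z**4 + 7*z**3 + 9*z**2 - 18*z)) dz by partial fractions, (2*z**4 + 23*z**2 + 11*z + 54)/(z**5 + z**4 + 7*z**3 + 9*z**2 - 18*z) = -1/(z**2 + 9) + 2/(z + 2) + 3/(z - 1) - 3/z: now ∫(-3/z) dz + ∫(3/(z - 1)) dz + ∫(2/(z + 2)) dz + ∫(-1/(z**2 + 9)) dz.
Step 2. Evaluate the standard form [assuming z > 0]: now -3*log(z) + ∫(3/(z - 1)) dz + ∫(2/(z + 2)) dz + ∫(-1/(z**2 + 9)) dz.
Step 3. Evaluate the standard form [assuming z > -2]: now -3*log(z) + 2*log(z + 2) + ∫(3/(z - 1)) dz + ∫(-1/(z**2 + 9)) dz.
Step 4. Evaluate the standard form [assuming z > 1]: now -3*log(z) + 3*log(z - 1) + 2*log(z + 2) + ∫(-1/(z**2 + 9)) dz.
Step 5. Evaluate the standard form: now -3*log(z) + 3*log(z - 1) + 2*log(z + 2) - atan(z/3)/3.
Answer: -3*log(z) + 3*log(z - 1) + 2*log(z + 2) - atan(z/3)/3.


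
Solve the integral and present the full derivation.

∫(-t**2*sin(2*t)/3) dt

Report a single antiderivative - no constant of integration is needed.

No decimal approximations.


Step 1. Integrate ∫(-t**2*sin(2*t)/3) dt by parts with u = t**2, dv = (-sin(2*t)/3) dt, so v = cos(2*t)/6: now t**2*cos(2*t)/6 + ∫(-t*cos(2*t)/3) dt.
Step 2. Integrate ∫(-t*cos(2*t)/3) dt by parts with u = t, dv = (-cos(2*t)/3) dt, so v = -sin(2*t)/6: now t**2*cos(2*t)/6 - t*sin(2*t)/6 + ∫(sin(2*t)/6) dt.
Step 3. Evaluate the standard form: now t**2*cos(2*t)/6 - t*sin(2*t)/6 - cos(2*t)/12.
Answer: t**2*cos(2*t)/6 - t*sin(2*t)/6 - cos(2*t)/12.


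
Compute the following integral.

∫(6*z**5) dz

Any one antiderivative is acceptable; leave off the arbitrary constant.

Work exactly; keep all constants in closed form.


Answer: z**6.


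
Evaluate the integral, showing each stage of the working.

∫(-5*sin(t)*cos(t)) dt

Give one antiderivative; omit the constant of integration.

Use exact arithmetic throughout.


Step 1. Substitute u = sin(t), turning ∫(-5*sin(t)*cos(t)) dt into ∫(-5*u) du: now ∫(-5*u) du.
Step 2. Evaluate the standard form: now -5*u**2/2.
Step 3. Substitute back u = sin(t): now -5*sin(t)**2/2.
Answer: -5*sin(t)**2/2.


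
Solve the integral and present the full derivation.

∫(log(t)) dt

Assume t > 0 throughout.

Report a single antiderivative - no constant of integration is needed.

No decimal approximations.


Step 1. Integrate ∫(log(t)) dt by parts with u = log(t), dv = (1) dt, so v = t [assuming t > 0]: now t*log(t) + ∫(-1) dt.
Step 2. Evaluate the standard form: now t*log(t) - t.
Answer: t*log(t) - t.


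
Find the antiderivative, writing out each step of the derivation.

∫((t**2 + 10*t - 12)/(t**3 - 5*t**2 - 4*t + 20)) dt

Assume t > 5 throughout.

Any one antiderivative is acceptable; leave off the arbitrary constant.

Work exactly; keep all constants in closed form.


Step 1. Decompose ∫((t**2 + 10*t - 12)/(t**3 - 5*t**2 - 4*t + 20)) dt by partial fractions, (t**2 + 10*t - 12)/(t**3 - 5*t**2 - 4*t + 20) = -1/(t + 2) - 1/(t - 2) + 3/(t - 5): now ∫(3/(t - 5)) dt + ∫(-1/(t - 2)) dt + ∫(-1/(t + 2)) dt.
Step 2. Evaluate the standard form [assuming t > 5]: now 3*log(t - 5) + ∫(-1/(t - 2)) dt + ∫(-1/(t + 2)) dt.
Step 3. Evaluate the standard form [assuming t > 2]: now 3*log(t - 5) - log(t - 2) + ∫(-1/(t + 2)) dt.
Step 4. Evaluate the standard form [assuming t > -2]: now 3*log(t - 5) - log(t - 2) - log(t + 2).
Answer: 3*log(t - 5) - log(t - 2) - log(t + 2).


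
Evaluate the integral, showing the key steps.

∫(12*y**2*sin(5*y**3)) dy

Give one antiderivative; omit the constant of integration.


Step 1. Substitute u = y**3, turning ∫(12*y**2*sin(5*y**3)) dy into ∫(4*sin(5*u)) du: now ∫(4*sin(5*u)) du.
Step 2. Evaluate the standard form: now -4*cos(5*u)/5.
Step 3. Substitute back u = y**3: now -4*cos(5*y**3)/5.
Answer: -4*cos(5*y**3)/5.


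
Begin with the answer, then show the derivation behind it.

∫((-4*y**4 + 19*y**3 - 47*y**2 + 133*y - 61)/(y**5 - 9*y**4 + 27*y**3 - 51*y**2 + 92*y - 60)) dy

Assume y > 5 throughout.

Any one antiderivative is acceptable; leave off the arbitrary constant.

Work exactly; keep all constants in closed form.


The answer is -3*log(y - 5) - 2*log(y - 3) + log(y - 1) + 3*atan(y/2)/2.
Step 1. Decompose ∫((-4*y**4 + 19*y**3 - 47*y**2 + 133*y - 61)/(y**5 - 9*y**4 + 27*y**3 - 51*y**2 + 92*y - 60)) dy by partial fractions, (-4*y**4 + 19*y**3 - 47*y**2 + 133*y - 61)/(y**5 - 9*y**4 + 27*y**3 - 51*y**2 + 92*y - 60) = 3/(y**2 + 4) + 1/(y - 1) - 2/(y - 3) - 3/(y - 5): now ∫(-3/(y - 5)) dy + ∫(-2/(y - 3)) dy + ∫(1/(y - 1)) dy + ∫(3/(y**2 + 4)) dy.
Step 2. Evaluate the standard form [assuming y > 5]: now -3*log(y - 5) + ∫(-2/(y - 3)) dy + ∫(1/(y - 1)) dy + ∫(3/(y**2 + 4)) dy.
Step 3. Evaluate the standard form [assuming y > 1]: now -3*log(y - 5) + log(y - 1) + ∫(-2/(y - 3)) dy + ∫(3/(y**2 + 4)) dy.
Step 4. Evaluate the standard form [assuming y > 3]: now -3*log(y - 5) - 2*log(y - 3) + log(y - 1) + ∫(3/(y**2 + 4)) dy.
Step 5. Evaluate the standard form: now -3*log(y - 5) - 2*log(y - 3) + log(y - 1) + 3*atan(y/2)/2.
Answer: -3*log(y - 5) - 2*log(y - 3) + log(y - 1) + 3*atan(y/2)/2.


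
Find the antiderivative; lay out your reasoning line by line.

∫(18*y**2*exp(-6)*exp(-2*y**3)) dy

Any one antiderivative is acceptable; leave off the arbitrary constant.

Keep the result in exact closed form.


Step 1. Substitute u = y**3 + 3, turning ∫(18*y**2*exp(-6)*exp(-2*y**3)) dy into ∫(6*exp(-2*u)) du: now ∫(6*exp(-2*u)) du.
Step 2. Evaluate the standard form: now -3*exp(-2*u).
Step 3. Substitute back u = y**3 + 3: now -3*exp(-2*y**3 - 6).
Answer: -3*exp(-2*y**3 - 6).


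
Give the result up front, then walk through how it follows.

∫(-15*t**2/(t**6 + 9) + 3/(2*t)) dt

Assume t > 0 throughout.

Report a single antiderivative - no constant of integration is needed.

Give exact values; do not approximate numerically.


The answer is 3*log(t)/2 - 5*atan(t**3/3)/3.
Step 1. Rewrite: now ∫(3/(2*t)) dt + ∫(-15*t**2/(t**6 + 9)) dt.
Step 2. Evaluate the standard form [assuming t > 0]: now 3*log(t)/2 + ∫(-15*t**2/(t**6 + 9)) dt.
Step 3. Substitute u = t**3, turning ∫(-15*t**2/(t**6 + 9)) dt into ∫(-5/(u**2 + 9)) du: now 3*log(t)/2 + ∫(-5/(u**2 + 9)) du.
Step 4. Evaluate the standard form: now 3*log(t)/2 - 5*atan(u/3)/3.
Step 5. Substitute back u = t**3: now 3*log(t)/2 - 5*atan(t**3/3)/3.
Answer: 3*log(t)/2 - 5*atan(t**3/3)/3.


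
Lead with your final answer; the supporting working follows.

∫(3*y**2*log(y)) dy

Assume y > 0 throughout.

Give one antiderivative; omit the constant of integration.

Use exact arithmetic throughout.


The answer is y**3*log(y) - y**3/3.
Step 1. Integrate ∫(3*y**2*log(y)) dy by parts with u = log(y), dv = (3*y**2) dy, so v = y**3 [assuming y > 0]: now y**3*log(y) + ∫(-y**2) dy.
Step 2. Evaluate the standard form: now y**3*log(y) - y**3/3.
Answer: y**3*log(y) - y**3/3.


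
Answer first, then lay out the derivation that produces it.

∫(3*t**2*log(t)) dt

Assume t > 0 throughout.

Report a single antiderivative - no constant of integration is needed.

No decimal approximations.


The answer is t**3*log(t) - t**3/3.
Step 1. Integrate ∫(3*t**2*log(t)) dt by parts with u = log(t), dv = (3*t**2) dt, so v = t**3 [assuming t > 0]: now t**3*log(t) + ∫(-t**2) dt.
Step 2. Evaluate the standard form: now t**3*log(t) - t**3/3.
Answer: t**3*log(t) - t**3/3.


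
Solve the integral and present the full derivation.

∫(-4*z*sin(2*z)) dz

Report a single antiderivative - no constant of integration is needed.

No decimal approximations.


Step 1. Integrate ∫(-4*z*sin(2*z)) dz by parts with u = z, dv = (-4*sin(2*z)) dz, so v = 2*cos(2*z): now 2*z*cos(2*z) + ∫(-2*cos(2*z)) dz.
Step 2. Evaluate the standard form: now 2*z*cos(2*z) - sin(2*z).
Answer: 2*z*cos(2*z) - sin(2*z).


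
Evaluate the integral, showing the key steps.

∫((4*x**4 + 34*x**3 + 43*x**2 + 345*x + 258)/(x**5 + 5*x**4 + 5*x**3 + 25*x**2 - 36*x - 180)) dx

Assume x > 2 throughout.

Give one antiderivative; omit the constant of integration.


Step 1. Decompose ∫((4*x**4 + 34*x**3 + 43*x**2 + 345*x + 258)/(x**5 + 5*x**4 + 5*x**3 + 25*x**2 - 36*x - 180)) dx by partial fractions, (4*x**4 + 34*x**3 + 43*x**2 + 345*x + 258)/(x**5 + 5*x**4 + 5*x**3 + 25*x**2 - 36*x - 180) = -3/(x**2 + 9) - 3/(x + 5) + 3/(x + 2) + 4/(x - 2): now ∫(4/(x - 2)) dx + ∫(3/(x + 2)) dx + ∫(-3/(x + 5)) dx + ∫(-3/(x**2 + 9)) dx.
Step 2. Evaluate the standard form [assuming x > 2]: now 4*log(x - 2) + ∫(3/(x + 2)) dx + ∫(-3/(x + 5)) dx + ∫(-3/(x**2 + 9)) dx.
Step 3. Evaluate the standard form [assuming x > -2]: now 4*log(x - 2) + 3*log(x + 2) + ∫(-3/(x + 5)) dx + ∫(-3/(x**2 + 9)) dx.
Step 4. Evaluate the standard form [assuming x > -5]: now 4*log(x - 2) + 3*log(x + 2) - 3*log(x + 5) + ∫(-3/(x**2 + 9)) dx.
Step 5. Evaluate the standard form: now 4*log(x - 2) + 3*log(x + 2) - 3*log(x + 5) - atan(x/3).
Answer: 4*log(x - 2) + 3*log(x + 2) - 3*log(x + 5) - atan(x/3).


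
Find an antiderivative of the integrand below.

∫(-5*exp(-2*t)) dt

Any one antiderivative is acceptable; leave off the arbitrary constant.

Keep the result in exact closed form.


Answer: 5*exp(-2*t)/2.


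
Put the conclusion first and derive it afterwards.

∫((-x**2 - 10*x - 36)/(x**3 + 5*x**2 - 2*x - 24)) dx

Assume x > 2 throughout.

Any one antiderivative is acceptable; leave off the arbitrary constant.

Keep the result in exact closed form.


The answer is -2*log(x - 2) + 3*log(x + 3) - 2*log(x + 4).
Step 1. Decompose ∫((-x**2 - 10*x - 36)/(x**3 + 5*x**2 - 2*x - 24)) dx by partial fractions, (-x**2 - 10*x - 36)/(x**3 + 5*x**2 - 2*x - 24) = -2/(x + 4) + 3/(x + 3) - 2/(x - 2): now ∫(-2/(x - 2)) dx + ∫(3/(x + 3)) dx + ∫(-2/(x + 4)) dx.
Step 2. Evaluate the standard form [assuming x > -3]: now 3*log(x + 3) + ∫(-2/(x - 2)) dx + ∫(-2/(x + 4)) dx.
Step 3. Evaluate the standard form [assuming x > -4]: now 3*log(x + 3) - 2*log(x + 4) + ∫(-2/(x - 2)) dx.
Step 4. Evaluate the standard form [assuming x > 2]: now -2*log(x - 2) + 3*log(x + 3) - 2*log(x + 4).
Answer: -2*log(x - 2) + 3*log(x + 3) - 2*log(x + 4).


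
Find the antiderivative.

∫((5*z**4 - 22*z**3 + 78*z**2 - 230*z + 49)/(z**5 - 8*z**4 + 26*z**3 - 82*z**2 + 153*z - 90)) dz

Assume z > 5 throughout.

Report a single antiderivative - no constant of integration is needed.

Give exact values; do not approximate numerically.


Answer: 3*log(z - 5) + 5*log(z - 2) - 3*log(z - 1) - 4*atan(z/3)/3.


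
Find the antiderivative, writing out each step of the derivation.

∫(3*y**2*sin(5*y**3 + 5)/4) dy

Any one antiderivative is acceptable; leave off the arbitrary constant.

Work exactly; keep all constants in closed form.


Step 1. Substitute u = y**3 + 1, turning ∫(3*y**2*sin(5*y**3 + 5)/4) dy into ∫(sin(5*u)/4) du: now ∫(sin(5*u)/4) du.
Step 2. Evaluate the standard form: now -cos(5*u)/20.
Step 3. Substitute back u = y**3 + 1: now -cos(5*y**3 + 5)/20.
Answer: -cos(5*y**3 + 5)/20.


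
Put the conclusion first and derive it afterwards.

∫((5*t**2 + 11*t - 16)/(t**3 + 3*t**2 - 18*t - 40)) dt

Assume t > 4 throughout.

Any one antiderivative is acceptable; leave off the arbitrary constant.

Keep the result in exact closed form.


The answer is 2*log(t - 4) + log(t + 2) + 2*log(t + 5).
Step 1. Decompose ∫((5*t**2 + 11*t - 16)/(t**3 + 3*t**2 - 18*t - 40)) dt by partial fractions, (5*t**2 + 11*t - 16)/(t**3 + 3*t**2 - 18*t - 40) = 2/(t + 5) + 1/(t + 2) + 2/(t - 4): now ∫(2/(t - 4)) dt + ∫(1/(t + 2)) dt + ∫(2/(t + 5)) dt.
Step 2. Evaluate the standard form [assuming t > -5]: now 2*log(t + 5) + ∫(2/(t - 4)) dt + ∫(1/(t + 2)) dt.
Step 3. Evaluate the standard form [assuming t > -2]: now log(t + 2) + 2*log(t + 5) + ∫(2/(t - 4)) dt.
Step 4. Evaluate the standard form [assuming t > 4]: now 2*log(t - 4) + log(t + 2) + 2*log(t + 5).
Answer: 2*log(t - 4) + log(t + 2) + 2*log(t + 5).


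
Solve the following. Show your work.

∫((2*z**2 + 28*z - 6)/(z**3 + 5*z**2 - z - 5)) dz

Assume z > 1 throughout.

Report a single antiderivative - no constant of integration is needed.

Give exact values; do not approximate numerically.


Step 1. Decompose ∫((2*z**2 + 28*z - 6)/(z**3 + 5*z**2 - z - 5)) dz by partial fractions, (2*z**2 + 28*z - 6)/(z**3 + 5*z**2 - z - 5) = -4/(z + 5) + 4/(z + 1) + 2/(z - 1): now ∫(2/(z - 1)) dz + ∫(4/(z + 1)) dz + ∫(-4/(z + 5)) dz.
Step 2. Evaluate the standard form [assuming z > 1]: now 2*log(z - 1) + ∫(4/(z + 1)) dz + ∫(-4/(z + 5)) dz.
Step 3. Evaluate the standard form [assuming z > -1]: now 2*log(z - 1) + 4*log(z + 1) + ∫(-4/(z + 5)) dz.
Step 4. Evaluate the standard form [assuming z > -5]: now 2*log(z - 1) + 4*log(z + 1) - 4*log(z + 5).
Answer: 2*log(z - 1) + 4*log(z + 1) - 4*log(z + 5).
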